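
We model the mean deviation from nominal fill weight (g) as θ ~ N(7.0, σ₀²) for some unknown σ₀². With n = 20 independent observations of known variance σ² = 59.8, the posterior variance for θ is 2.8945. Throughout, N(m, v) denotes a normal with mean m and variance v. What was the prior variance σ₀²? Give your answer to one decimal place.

Posterior precision equals prior precision plus data precision: 1/σ_n² = 1/σ₀² + n/σ².
So 1/σ₀² = 1/2.8945 − 20/59.8 = 0.345483 − 0.334448 = 0.011035.
Hence σ₀² = 1/0.011035 ≈ 90.6.

σ₀² = 90.6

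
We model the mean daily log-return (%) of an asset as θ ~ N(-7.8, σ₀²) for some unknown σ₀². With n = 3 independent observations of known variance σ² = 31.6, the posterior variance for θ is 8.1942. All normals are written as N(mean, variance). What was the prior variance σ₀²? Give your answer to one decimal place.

For the Normal–Normal model with known σ², precisions add: τ_n = τ₀ + n/σ².
So 1/σ₀² = 1/8.1942 − 3/31.6 = 0.122038 − 0.094937 = 0.027101.
Hence σ₀² = 1/0.027101 ≈ 36.9.

σ₀² = 36.9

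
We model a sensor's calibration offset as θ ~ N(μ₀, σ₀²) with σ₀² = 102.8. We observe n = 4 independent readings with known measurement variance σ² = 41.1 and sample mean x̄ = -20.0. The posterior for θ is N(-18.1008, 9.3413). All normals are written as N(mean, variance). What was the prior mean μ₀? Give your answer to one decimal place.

The posterior mean is a precision-weighted average: μ_n = (τ₀μ₀ + τ_data·x̄)/(τ₀+τ_data), with τ₀=1/σ₀² and τ_data=n/σ².
Here τ₀ = 1/102.8 = 0.009728 and τ_data = 4/41.1 = 0.097324, so τ_n = 0.107052.
Rearranging for μ₀: μ₀ = (μ_n·τ_n − τ_data·x̄)/τ₀ = (-18.1008·0.107052 − 0.097324·-20.0) / 0.009728 = 0.008753/0.009728 ≈ 0.9.

μ₀ = 0.9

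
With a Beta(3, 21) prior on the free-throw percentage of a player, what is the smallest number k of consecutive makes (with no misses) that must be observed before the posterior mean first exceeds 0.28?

k = 6

After k makes and 0 misses the posterior is Beta(3+k, 21), with mean (3+k)/(3+21+k).
Set (3+k)/(24+k) > 0.28 and solve: k > (0.28·24 − 3)/(1 − 0.28) = 5.167.
The smallest integer exceeding 5.167 is 6.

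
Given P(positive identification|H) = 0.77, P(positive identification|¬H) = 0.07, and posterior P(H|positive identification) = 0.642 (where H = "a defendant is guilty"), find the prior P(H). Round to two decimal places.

Bayes' rule in odds form gives O(H|E) = O(H)·[P(E|H)/P(E|¬H)], hence O(H) = O(H|E)/LR.
Posterior odds = 0.642/(1−0.642) = 1.7933. LR = 0.77/0.07 = 11.0000.
Prior odds = 1.7933/11.0000 = 0.1630, so P(H) = 0.1630/(1+0.1630) ≈ 0.14.

P(H) = 0.14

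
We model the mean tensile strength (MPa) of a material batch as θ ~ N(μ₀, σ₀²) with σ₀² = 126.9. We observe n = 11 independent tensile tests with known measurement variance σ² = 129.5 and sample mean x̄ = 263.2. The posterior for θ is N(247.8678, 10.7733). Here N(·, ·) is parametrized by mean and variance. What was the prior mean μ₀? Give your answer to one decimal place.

μ₀ = 82.6

The posterior mean is a precision-weighted average: μ_n = (τ₀μ₀ + τ_data·x̄)/(τ₀+τ_data), with τ₀=1/σ₀² and τ_data=n/σ².
Here τ₀ = 1/126.9 = 0.007880 and τ_data = 11/129.5 = 0.084942, so τ_n = 0.092822.
Rearranging for μ₀: μ₀ = (μ_n·τ_n − τ_data·x̄)/τ₀ = (247.8678·0.092822 − 0.084942·263.2) / 0.007880 = 0.650851/0.007880 ≈ 82.6.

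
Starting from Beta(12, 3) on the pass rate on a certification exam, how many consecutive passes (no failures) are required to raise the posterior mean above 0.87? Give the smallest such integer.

After k passes and 0 failures the posterior is Beta(12+k, 3), with mean (12+k)/(12+3+k).
Set (12+k)/(15+k) > 0.87 and solve: k > (0.87·15 − 12)/(1 − 0.87) = 8.077.
The smallest integer exceeding 8.077 is 9, and checking k=9: (21)/(24) = 0.8750 > 0.87.

k = 9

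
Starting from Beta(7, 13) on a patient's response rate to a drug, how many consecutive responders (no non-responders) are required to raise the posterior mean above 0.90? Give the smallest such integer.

k = 111

After k responders and 0 non-responders the posterior is Beta(7+k, 13), with mean (7+k)/(7+13+k).
Set (7+k)/(20+k) > 0.90 and solve: k > (0.90·20 − 7)/(1 − 0.90) = 110.000.
The smallest integer exceeding 110.000 is 111, and checking k=111: (118)/(131) = 0.9008 > 0.90.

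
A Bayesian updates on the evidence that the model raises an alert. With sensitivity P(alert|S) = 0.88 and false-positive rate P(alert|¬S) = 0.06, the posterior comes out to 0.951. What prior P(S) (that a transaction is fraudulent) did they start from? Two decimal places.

In odds form, posterior odds = prior odds × likelihood ratio, so prior odds = posterior odds ÷ LR.
Posterior odds = 0.951/(1−0.951) = 19.4082. LR = 0.88/0.06 = 14.6667.
Prior odds = 19.4082/14.6667 = 1.3233, so P(S) = 1.3233/(1+1.3233) ≈ 0.57.

P(S) = 0.57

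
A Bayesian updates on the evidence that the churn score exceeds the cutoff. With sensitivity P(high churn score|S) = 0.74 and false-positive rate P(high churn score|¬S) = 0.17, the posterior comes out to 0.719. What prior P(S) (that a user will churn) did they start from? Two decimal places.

In odds form, posterior odds = prior odds × likelihood ratio, so prior odds = posterior odds ÷ LR.
Posterior odds = 0.719/(1−0.719) = 2.5587. LR = 0.74/0.17 = 4.3529.
Prior odds = 2.5587/4.3529 = 0.5878, so P(S) = 0.5878/(1+0.5878) ≈ 0.37.

P(S) = 0.37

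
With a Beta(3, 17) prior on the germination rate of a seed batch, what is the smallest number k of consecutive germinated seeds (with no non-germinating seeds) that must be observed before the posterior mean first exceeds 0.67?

After k germinated seeds and 0 non-germinating seeds the posterior is Beta(3+k, 17), with mean (3+k)/(3+17+k).
Set (3+k)/(20+k) > 0.67 and solve: k > (0.67·20 − 3)/(1 − 0.67) = 31.515.
The smallest integer exceeding 31.515 is 32, and checking k=32: (35)/(52) = 0.6731 > 0.67.

k = 32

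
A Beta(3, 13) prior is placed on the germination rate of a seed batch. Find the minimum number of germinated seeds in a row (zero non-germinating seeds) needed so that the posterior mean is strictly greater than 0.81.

After k germinated seeds and 0 non-germinating seeds the posterior is Beta(3+k, 13), with mean (3+k)/(3+13+k).
Set (3+k)/(16+k) > 0.81 and solve: k > (0.81·16 − 3)/(1 − 0.81) = 52.421.
The smallest integer exceeding 52.421 is 53.

k = 53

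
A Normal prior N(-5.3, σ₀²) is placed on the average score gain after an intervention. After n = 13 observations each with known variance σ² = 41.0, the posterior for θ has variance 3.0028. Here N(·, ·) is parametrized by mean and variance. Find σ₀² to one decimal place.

σ₀² = 62.7

Posterior precision equals prior precision plus data precision: 1/σ_n² = 1/σ₀² + n/σ².
So 1/σ₀² = 1/3.0028 − 13/41.0 = 0.333023 − 0.317073 = 0.015950.
Hence σ₀² = 1/0.015950 ≈ 62.7.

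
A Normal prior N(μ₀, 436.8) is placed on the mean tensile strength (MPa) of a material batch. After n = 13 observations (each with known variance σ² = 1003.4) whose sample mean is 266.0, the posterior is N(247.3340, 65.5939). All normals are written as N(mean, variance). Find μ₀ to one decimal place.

With known observation variance, the Normal–Normal posterior has precision τ_n = τ₀ + n/σ² and mean μ_n = (τ₀μ₀ + (n/σ²)x̄)/τ_n.
Here τ₀ = 1/436.8 = 0.002289 and τ_data = 13/1003.4 = 0.012956, so τ_n = 0.015245.
Rearranging for μ₀: μ₀ = (μ_n·τ_n − τ_data·x̄)/τ₀ = (247.3340·0.015245 − 0.012956·266.0) / 0.002289 = 0.324311/0.002289 ≈ 141.7.

μ₀ = 141.7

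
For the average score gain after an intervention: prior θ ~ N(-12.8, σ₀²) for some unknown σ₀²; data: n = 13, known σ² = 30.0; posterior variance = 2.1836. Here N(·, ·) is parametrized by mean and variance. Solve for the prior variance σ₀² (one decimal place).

For the Normal–Normal model with known σ², precisions add: τ_n = τ₀ + n/σ².
So 1/σ₀² = 1/2.1836 − 13/30.0 = 0.457959 − 0.433333 = 0.024626.
Hence σ₀² = 1/0.024626 ≈ 40.6.

σ₀² = 40.6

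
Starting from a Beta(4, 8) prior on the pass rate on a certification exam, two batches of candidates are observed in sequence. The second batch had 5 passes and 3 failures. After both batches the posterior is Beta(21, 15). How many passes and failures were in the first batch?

Sequential conjugate updates are equivalent to a single update on the pooled data, so total successes = posterior α − prior α and total failures = posterior β − prior β.
Total across both batches: 21−4=17 passes, 15−8=7 failures.
Subtract the second batch: 17−5=12 passes and 7−3=4 failures.

12 passes and 4 failures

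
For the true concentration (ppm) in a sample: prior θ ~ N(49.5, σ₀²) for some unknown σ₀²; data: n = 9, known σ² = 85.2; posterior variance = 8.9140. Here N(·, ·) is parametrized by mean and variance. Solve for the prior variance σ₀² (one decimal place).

Posterior precision equals prior precision plus data precision: 1/σ_n² = 1/σ₀² + n/σ².
So 1/σ₀² = 1/8.9140 − 9/85.2 = 0.112183 − 0.105634 = 0.006549.
Hence σ₀² = 1/0.006549 ≈ 152.7.

σ₀² = 152.7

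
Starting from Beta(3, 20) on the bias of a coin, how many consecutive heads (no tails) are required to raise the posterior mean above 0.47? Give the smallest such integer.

k = 15

After k heads and 0 tails the posterior is Beta(3+k, 20), with mean (3+k)/(3+20+k).
Set (3+k)/(23+k) > 0.47 and solve: k > (0.47·23 − 3)/(1 − 0.47) = 14.736.
The smallest integer exceeding 14.736 is 15.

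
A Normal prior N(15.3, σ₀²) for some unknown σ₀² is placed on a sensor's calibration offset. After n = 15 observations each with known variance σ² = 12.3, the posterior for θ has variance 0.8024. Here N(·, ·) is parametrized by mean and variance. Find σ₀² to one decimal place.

Posterior precision equals prior precision plus data precision: 1/σ_n² = 1/σ₀² + n/σ².
So 1/σ₀² = 1/0.8024 − 15/12.3 = 1.246261 − 1.219512 = 0.026749.
Hence σ₀² = 1/0.026749 ≈ 37.4.

σ₀² = 37.4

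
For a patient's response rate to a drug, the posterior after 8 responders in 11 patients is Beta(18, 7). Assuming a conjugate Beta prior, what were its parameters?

Under Beta–binomial conjugacy the posterior parameters are (a+s, b+f).
Subtract the data counts: 18−8=10, 7−3=4.

Beta(10, 4)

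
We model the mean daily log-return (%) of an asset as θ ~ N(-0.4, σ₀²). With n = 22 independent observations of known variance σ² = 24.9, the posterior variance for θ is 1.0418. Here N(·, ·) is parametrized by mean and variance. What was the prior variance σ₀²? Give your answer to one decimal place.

Posterior precision equals prior precision plus data precision: 1/σ_n² = 1/σ₀² + n/σ².
So 1/σ₀² = 1/1.0418 − 22/24.9 = 0.959877 − 0.883534 = 0.076343.
Hence σ₀² = 1/0.076343 ≈ 13.1.

σ₀² = 13.1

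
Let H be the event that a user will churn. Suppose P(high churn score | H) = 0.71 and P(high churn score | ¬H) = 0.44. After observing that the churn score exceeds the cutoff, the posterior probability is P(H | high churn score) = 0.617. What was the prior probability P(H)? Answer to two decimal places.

P(H) = 0.50

Bayes' rule in odds form gives O(H|E) = O(H)·[P(E|H)/P(E|¬H)], hence O(H) = O(H|E)/LR.
Posterior odds = 0.617/(1−0.617) = 1.6110. LR = 0.71/0.44 = 1.6136.
Prior odds = 1.6110/1.6136 = 0.9984, so P(H) = 0.9984/(1+0.9984) ≈ 0.50.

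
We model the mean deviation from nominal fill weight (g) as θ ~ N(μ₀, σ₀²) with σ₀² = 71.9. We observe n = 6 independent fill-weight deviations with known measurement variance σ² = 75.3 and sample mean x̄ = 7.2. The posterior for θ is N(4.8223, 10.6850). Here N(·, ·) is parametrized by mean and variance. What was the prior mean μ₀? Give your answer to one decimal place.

The posterior mean is a precision-weighted average: μ_n = (τ₀μ₀ + τ_data·x̄)/(τ₀+τ_data), with τ₀=1/σ₀² and τ_data=n/σ².
Here τ₀ = 1/71.9 = 0.013908 and τ_data = 6/75.3 = 0.079681, so τ_n = 0.093589.
Rearranging for μ₀: μ₀ = (μ_n·τ_n − τ_data·x̄)/τ₀ = (4.8223·0.093589 − 0.079681·7.2) / 0.013908 = -0.122389/0.013908 ≈ -8.8.

μ₀ = -8.8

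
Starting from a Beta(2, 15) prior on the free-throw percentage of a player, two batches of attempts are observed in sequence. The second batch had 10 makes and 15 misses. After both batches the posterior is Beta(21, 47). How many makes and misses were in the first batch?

9 makes and 17 misses

Sequential conjugate updates are equivalent to a single update on the pooled data, so total successes = posterior α − prior α and total failures = posterior β − prior β.
Total across both batches: 21−2=19 makes, 47−15=32 misses.
Subtract the second batch: 19−10=9 makes and 32−15=17 misses.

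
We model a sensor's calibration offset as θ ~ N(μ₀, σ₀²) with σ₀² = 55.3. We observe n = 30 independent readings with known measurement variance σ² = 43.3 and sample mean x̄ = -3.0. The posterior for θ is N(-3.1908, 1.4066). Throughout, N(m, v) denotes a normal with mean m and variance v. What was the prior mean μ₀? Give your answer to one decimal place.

The posterior mean is a precision-weighted average: μ_n = (τ₀μ₀ + τ_data·x̄)/(τ₀+τ_data), with τ₀=1/σ₀² and τ_data=n/σ².
Here τ₀ = 1/55.3 = 0.018083 and τ_data = 30/43.3 = 0.692841, so τ_n = 0.710924.
Rearranging for μ₀: μ₀ = (μ_n·τ_n − τ_data·x̄)/τ₀ = (-3.1908·0.710924 − 0.692841·-3.0) / 0.018083 = -0.189893/0.018083 ≈ -10.5.

μ₀ = -10.5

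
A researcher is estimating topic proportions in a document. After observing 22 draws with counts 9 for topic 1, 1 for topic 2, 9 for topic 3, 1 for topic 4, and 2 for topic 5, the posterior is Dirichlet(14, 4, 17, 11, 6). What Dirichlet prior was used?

For a Dirichlet(α) prior with multinomial counts c, the posterior is Dirichlet(α + c) componentwise.
Subtract each count from the matching posterior parameter: 14−9=5, 4−1=3, 17−9=8, 11−1=10, 6−2=4.

Dirichlet(5, 3, 8, 10, 4)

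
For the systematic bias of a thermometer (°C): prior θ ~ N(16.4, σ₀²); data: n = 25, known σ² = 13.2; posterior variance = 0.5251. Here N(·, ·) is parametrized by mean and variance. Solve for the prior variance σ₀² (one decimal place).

Posterior precision equals prior precision plus data precision: 1/σ_n² = 1/σ₀² + n/σ².
So 1/σ₀² = 1/0.5251 − 25/13.2 = 1.904399 − 1.893939 = 0.010460.
Hence σ₀² = 1/0.010460 ≈ 95.6.

σ₀² = 95.6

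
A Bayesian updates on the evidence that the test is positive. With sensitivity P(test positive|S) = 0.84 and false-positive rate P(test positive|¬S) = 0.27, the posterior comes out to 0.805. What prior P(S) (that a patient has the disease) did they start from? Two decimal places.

Bayes' rule in odds form gives O(S|E) = O(S)·[P(E|S)/P(E|¬S)], hence O(S) = O(S|E)/LR.
Posterior odds = 0.805/(1−0.805) = 4.1282. LR = 0.84/0.27 = 3.1111.
Prior odds = 4.1282/3.1111 = 1.3269, so P(S) = 1.3269/(1+1.3269) ≈ 0.57.

P(S) = 0.57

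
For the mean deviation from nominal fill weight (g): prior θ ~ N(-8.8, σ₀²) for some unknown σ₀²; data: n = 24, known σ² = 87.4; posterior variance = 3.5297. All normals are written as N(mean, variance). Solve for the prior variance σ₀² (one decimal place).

Posterior precision equals prior precision plus data precision: 1/σ_n² = 1/σ₀² + n/σ².
So 1/σ₀² = 1/3.5297 − 24/87.4 = 0.283310 − 0.274600 = 0.008710.
Hence σ₀² = 1/0.008710 ≈ 114.8.

σ₀² = 114.8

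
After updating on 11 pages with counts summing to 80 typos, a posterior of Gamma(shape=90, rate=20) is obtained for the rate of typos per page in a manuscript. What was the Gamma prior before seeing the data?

Gamma(shape=10, rate=9)

Gamma–Poisson conjugacy: posterior shape = α + Σxᵢ, posterior rate = β + n.
So α = 90 − 80 = 10 and β = 20 − 11 = 9.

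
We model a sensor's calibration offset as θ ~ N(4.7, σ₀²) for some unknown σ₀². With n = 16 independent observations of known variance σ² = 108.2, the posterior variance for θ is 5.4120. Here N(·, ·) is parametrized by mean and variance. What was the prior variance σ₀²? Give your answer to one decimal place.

σ₀² = 27.1

For the Normal–Normal model with known σ², precisions add: τ_n = τ₀ + n/σ².
So 1/σ₀² = 1/5.4120 − 16/108.2 = 0.184775 − 0.147874 = 0.036901.
Hence σ₀² = 1/0.036901 ≈ 27.1.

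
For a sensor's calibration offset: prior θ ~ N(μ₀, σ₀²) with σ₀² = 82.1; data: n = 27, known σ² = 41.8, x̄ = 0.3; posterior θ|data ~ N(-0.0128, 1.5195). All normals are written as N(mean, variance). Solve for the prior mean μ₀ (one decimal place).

The posterior mean is a precision-weighted average: μ_n = (τ₀μ₀ + τ_data·x̄)/(τ₀+τ_data), with τ₀=1/σ₀² and τ_data=n/σ².
Here τ₀ = 1/82.1 = 0.012180 and τ_data = 27/41.8 = 0.645933, so τ_n = 0.658113.
Rearranging for μ₀: μ₀ = (μ_n·τ_n − τ_data·x̄)/τ₀ = (-0.0128·0.658113 − 0.645933·0.3) / 0.012180 = -0.202204/0.012180 ≈ -16.6.

μ₀ = -16.6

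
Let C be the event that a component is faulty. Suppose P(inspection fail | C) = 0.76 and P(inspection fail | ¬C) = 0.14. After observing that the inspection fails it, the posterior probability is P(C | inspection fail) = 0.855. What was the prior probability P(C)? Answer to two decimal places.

P(C) = 0.52

Bayes' rule in odds form gives O(C|E) = O(C)·[P(E|C)/P(E|¬C)], hence O(C) = O(C|E)/LR.
Posterior odds = 0.855/(1−0.855) = 5.8966. LR = 0.76/0.14 = 5.4286.
Prior odds = 5.8966/5.4286 = 1.0862, so P(C) = 1.0862/(1+1.0862) ≈ 0.52.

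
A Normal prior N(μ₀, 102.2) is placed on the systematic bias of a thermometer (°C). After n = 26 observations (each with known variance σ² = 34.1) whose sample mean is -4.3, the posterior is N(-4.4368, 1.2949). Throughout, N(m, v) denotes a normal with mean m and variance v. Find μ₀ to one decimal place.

μ₀ = -15.1

With known observation variance, the Normal–Normal posterior has precision τ_n = τ₀ + n/σ² and mean μ_n = (τ₀μ₀ + (n/σ²)x̄)/τ_n.
Here τ₀ = 1/102.2 = 0.009785 and τ_data = 26/34.1 = 0.762463, so τ_n = 0.772248.
Rearranging for μ₀: μ₀ = (μ_n·τ_n − τ_data·x̄)/τ₀ = (-4.4368·0.772248 − 0.762463·-4.3) / 0.009785 = -0.147719/0.009785 ≈ -15.1.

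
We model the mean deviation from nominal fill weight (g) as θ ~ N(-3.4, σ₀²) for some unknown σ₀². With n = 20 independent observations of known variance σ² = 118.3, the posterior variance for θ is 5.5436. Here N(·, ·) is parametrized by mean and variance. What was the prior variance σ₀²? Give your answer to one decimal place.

σ₀² = 88.3

For the Normal–Normal model with known σ², precisions add: τ_n = τ₀ + n/σ².
So 1/σ₀² = 1/5.5436 − 20/118.3 = 0.180388 − 0.169062 = 0.011326.
Hence σ₀² = 1/0.011326 ≈ 88.3.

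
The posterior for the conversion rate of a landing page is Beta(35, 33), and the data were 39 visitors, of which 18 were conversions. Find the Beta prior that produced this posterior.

A Beta(a, b) prior with s successes and f failures in binomial data gives a Beta(a+s, b+f) posterior.
Subtract the data counts: 35−18=17, 33−21=12.

Beta(17, 12)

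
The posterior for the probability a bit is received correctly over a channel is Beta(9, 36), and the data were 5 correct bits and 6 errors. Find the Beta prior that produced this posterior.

Beta(4, 30)

Beta is conjugate to the binomial likelihood: posterior = Beta(α+s, β+f).
So α = 9 − 5 = 4 and β = 36 − 6 = 30.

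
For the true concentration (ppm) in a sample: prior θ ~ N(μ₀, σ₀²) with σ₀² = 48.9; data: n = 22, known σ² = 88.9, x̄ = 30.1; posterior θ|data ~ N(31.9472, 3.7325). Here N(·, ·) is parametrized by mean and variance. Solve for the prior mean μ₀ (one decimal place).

The posterior mean is a precision-weighted average: μ_n = (τ₀μ₀ + τ_data·x̄)/(τ₀+τ_data), with τ₀=1/σ₀² and τ_data=n/σ².
Here τ₀ = 1/48.9 = 0.020450 and τ_data = 22/88.9 = 0.247469, so τ_n = 0.267919.
Rearranging for μ₀: μ₀ = (μ_n·τ_n − τ_data·x̄)/τ₀ = (31.9472·0.267919 − 0.247469·30.1) / 0.020450 = 1.110445/0.020450 ≈ 54.3.

μ₀ = 54.3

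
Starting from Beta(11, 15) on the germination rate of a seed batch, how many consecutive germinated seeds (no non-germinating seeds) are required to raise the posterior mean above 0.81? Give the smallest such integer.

k = 53

After k germinated seeds and 0 non-germinating seeds the posterior is Beta(11+k, 15), with mean (11+k)/(11+15+k).
Set (11+k)/(26+k) > 0.81 and solve: k > (0.81·26 − 11)/(1 − 0.81) = 52.947.
The smallest integer exceeding 52.947 is 53, and checking k=53: (64)/(79) = 0.8101 > 0.81.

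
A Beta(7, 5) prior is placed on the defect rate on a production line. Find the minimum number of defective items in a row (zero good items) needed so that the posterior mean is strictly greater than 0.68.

After k defective items and 0 good items the posterior is Beta(7+k, 5), with mean (7+k)/(7+5+k).
Set (7+k)/(12+k) > 0.68 and solve: k > (0.68·12 − 7)/(1 − 0.68) = 3.625.
The smallest integer exceeding 3.625 is 4, and checking k=4: (11)/(16) = 0.6875 > 0.68.

k = 4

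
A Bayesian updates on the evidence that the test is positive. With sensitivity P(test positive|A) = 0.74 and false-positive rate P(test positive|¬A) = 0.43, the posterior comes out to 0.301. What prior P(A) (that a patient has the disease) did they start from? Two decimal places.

Bayes' rule in odds form gives O(A|E) = O(A)·[P(E|A)/P(E|¬A)], hence O(A) = O(A|E)/LR.
Posterior odds = 0.301/(1−0.301) = 0.4306. LR = 0.74/0.43 = 1.7209.
Prior odds = 0.4306/1.7209 = 0.2502, so P(A) = 0.2502/(1+0.2502) ≈ 0.20.

P(A) = 0.20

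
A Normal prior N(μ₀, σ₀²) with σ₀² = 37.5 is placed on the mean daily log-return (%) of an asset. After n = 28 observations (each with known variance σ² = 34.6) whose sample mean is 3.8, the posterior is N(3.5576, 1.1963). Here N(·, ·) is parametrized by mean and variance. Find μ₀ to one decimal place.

The posterior mean is a precision-weighted average: μ_n = (τ₀μ₀ + τ_data·x̄)/(τ₀+τ_data), with τ₀=1/σ₀² and τ_data=n/σ².
Here τ₀ = 1/37.5 = 0.026667 and τ_data = 28/34.6 = 0.809249, so τ_n = 0.835916.
Rearranging for μ₀: μ₀ = (μ_n·τ_n − τ_data·x̄)/τ₀ = (3.5576·0.835916 − 0.809249·3.8) / 0.026667 = -0.101291/0.026667 ≈ -3.8.

μ₀ = -3.8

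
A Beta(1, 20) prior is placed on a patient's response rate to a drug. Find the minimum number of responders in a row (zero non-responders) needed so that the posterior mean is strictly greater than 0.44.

After k responders and 0 non-responders the posterior is Beta(1+k, 20), with mean (1+k)/(1+20+k).
Set (1+k)/(21+k) > 0.44 and solve: k > (0.44·21 − 1)/(1 − 0.44) = 14.714.
The smallest integer exceeding 14.714 is 15, and checking k=15: (16)/(36) = 0.4444 > 0.44.

k = 15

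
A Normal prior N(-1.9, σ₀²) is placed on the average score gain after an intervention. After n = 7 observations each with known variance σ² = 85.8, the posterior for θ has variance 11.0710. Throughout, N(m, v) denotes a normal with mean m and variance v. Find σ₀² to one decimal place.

For the Normal–Normal model with known σ², precisions add: τ_n = τ₀ + n/σ².
So 1/σ₀² = 1/11.0710 − 7/85.8 = 0.090326 − 0.081585 = 0.008741.
Hence σ₀² = 1/0.008741 ≈ 114.4.

σ₀² = 114.4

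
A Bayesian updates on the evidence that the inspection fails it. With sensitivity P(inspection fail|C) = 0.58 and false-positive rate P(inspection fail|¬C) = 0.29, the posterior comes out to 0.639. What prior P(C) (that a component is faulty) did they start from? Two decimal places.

Bayes' rule in odds form gives O(C|E) = O(C)·[P(E|C)/P(E|¬C)], hence O(C) = O(C|E)/LR.
Posterior odds = 0.639/(1−0.639) = 1.7701. LR = 0.58/0.29 = 2.0000.
Prior odds = 1.7701/2.0000 = 0.8851, so P(C) = 0.8851/(1+0.8851) ≈ 0.47.

P(C) = 0.47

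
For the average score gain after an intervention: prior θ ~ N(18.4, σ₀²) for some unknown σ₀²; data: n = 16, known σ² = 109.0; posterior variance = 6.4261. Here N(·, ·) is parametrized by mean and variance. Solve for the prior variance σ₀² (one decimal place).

σ₀² = 113.3

Posterior precision equals prior precision plus data precision: 1/σ_n² = 1/σ₀² + n/σ².
So 1/σ₀² = 1/6.4261 − 16/109.0 = 0.155615 − 0.146789 = 0.008826.
Hence σ₀² = 1/0.008826 ≈ 113.3.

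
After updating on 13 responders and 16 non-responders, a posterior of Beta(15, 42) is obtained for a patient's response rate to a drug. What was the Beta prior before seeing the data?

Beta(2, 26)

Under Beta–binomial conjugacy the posterior parameters are (a+s, b+f).
So a = 15 − 13 = 2 and b = 42 − 16 = 26.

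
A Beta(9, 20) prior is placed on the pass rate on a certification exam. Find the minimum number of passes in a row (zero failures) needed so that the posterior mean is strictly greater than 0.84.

k = 97

After k passes and 0 failures the posterior is Beta(9+k, 20), with mean (9+k)/(9+20+k).
Set (9+k)/(29+k) > 0.84 and solve: k > (0.84·29 − 9)/(1 − 0.84) = 96.000.
The smallest integer exceeding 96.000 is 97.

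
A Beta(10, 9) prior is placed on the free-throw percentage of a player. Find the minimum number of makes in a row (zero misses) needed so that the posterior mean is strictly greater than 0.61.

After k makes and 0 misses the posterior is Beta(10+k, 9), with mean (10+k)/(10+9+k).
Set (10+k)/(19+k) > 0.61 and solve: k > (0.61·19 − 10)/(1 − 0.61) = 4.077.
The smallest integer exceeding 4.077 is 5.

k = 5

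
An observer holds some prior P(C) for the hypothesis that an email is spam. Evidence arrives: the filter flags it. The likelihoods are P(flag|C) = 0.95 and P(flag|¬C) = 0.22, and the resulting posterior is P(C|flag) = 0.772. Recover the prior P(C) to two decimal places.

P(C) = 0.44

Bayes' rule in odds form gives O(C|E) = O(C)·[P(E|C)/P(E|¬C)], hence O(C) = O(C|E)/LR.
Posterior odds = 0.772/(1−0.772) = 3.3860. LR = 0.95/0.22 = 4.3182.
Prior odds = 3.3860/4.3182 = 0.7841, so P(C) = 0.7841/(1+0.7841) ≈ 0.44.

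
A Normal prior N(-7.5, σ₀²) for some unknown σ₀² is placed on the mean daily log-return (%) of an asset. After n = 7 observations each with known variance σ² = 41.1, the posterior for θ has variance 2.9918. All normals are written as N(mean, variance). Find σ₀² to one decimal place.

Posterior precision equals prior precision plus data precision: 1/σ_n² = 1/σ₀² + n/σ².
So 1/σ₀² = 1/2.9918 − 7/41.1 = 0.334247 − 0.170316 = 0.163931.
Hence σ₀² = 1/0.163931 ≈ 6.1.

σ₀² = 6.1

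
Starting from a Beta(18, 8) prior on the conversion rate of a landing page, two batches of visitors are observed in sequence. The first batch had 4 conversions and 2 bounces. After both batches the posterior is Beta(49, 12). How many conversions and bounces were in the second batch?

Because Beta–binomial updating is additive in the counts, the combined data contributed (α_post−α_prior, β_post−β_prior) successes and failures.
Total across both batches: 49−18=31 conversions, 12−8=4 bounces.
Subtract the first batch: 31−4=27 conversions and 4−2=2 bounces.

27 conversions and 2 bounces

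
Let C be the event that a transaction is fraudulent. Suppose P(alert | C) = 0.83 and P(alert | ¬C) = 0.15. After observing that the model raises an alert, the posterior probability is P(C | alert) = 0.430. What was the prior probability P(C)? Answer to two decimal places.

Bayes' rule in odds form gives O(C|E) = O(C)·[P(E|C)/P(E|¬C)], hence O(C) = O(C|E)/LR.
Posterior odds = 0.430/(1−0.430) = 0.7544. LR = 0.83/0.15 = 5.5333.
Prior odds = 0.7544/5.5333 = 0.1363, so P(C) = 0.1363/(1+0.1363) ≈ 0.12.

P(C) = 0.12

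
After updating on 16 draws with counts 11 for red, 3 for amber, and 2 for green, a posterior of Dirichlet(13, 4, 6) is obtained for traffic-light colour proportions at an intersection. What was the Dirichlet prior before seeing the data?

Dirichlet(2, 1, 4)

For a Dirichlet(α) prior with multinomial counts c, the posterior is Dirichlet(α + c) componentwise.
Subtract each count from the matching posterior parameter: 13−11=2, 4−3=1, 6−2=4.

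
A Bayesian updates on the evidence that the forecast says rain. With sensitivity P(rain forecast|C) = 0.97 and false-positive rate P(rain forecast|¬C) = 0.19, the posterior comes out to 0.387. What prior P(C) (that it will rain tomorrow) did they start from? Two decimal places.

In odds form, posterior odds = prior odds × likelihood ratio, so prior odds = posterior odds ÷ LR.
Posterior odds = 0.387/(1−0.387) = 0.6313. LR = 0.97/0.19 = 5.1053.
Prior odds = 0.6313/5.1053 = 0.1237, so P(C) = 0.1237/(1+0.1237) ≈ 0.11.

P(C) = 0.11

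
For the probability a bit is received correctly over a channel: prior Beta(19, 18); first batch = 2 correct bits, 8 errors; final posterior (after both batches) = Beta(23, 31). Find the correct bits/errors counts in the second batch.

Sequential conjugate updates are equivalent to a single update on the pooled data, so total successes = posterior α − prior α and total failures = posterior β − prior β.
Total across both batches: 23−19=4 correct bits, 31−18=13 errors.
Subtract the first batch: 4−2=2 correct bits and 13−8=5 errors.

2 correct bits and 5 errors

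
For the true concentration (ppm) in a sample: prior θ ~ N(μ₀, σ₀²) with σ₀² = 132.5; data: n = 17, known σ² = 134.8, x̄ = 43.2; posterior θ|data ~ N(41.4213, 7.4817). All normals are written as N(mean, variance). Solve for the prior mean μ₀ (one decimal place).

The posterior mean is a precision-weighted average: μ_n = (τ₀μ₀ + τ_data·x̄)/(τ₀+τ_data), with τ₀=1/σ₀² and τ_data=n/σ².
Here τ₀ = 1/132.5 = 0.007547 and τ_data = 17/134.8 = 0.126113, so τ_n = 0.133660.
Rearranging for μ₀: μ₀ = (μ_n·τ_n − τ_data·x̄)/τ₀ = (41.4213·0.133660 − 0.126113·43.2) / 0.007547 = 0.088289/0.007547 ≈ 11.7.

μ₀ = 11.7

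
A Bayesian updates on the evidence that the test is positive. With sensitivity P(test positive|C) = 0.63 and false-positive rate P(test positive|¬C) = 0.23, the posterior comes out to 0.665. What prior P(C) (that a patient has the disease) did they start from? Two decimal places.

Bayes' rule in odds form gives O(C|E) = O(C)·[P(E|C)/P(E|¬C)], hence O(C) = O(C|E)/LR.
Posterior odds = 0.665/(1−0.665) = 1.9851. LR = 0.63/0.23 = 2.7391.
Prior odds = 1.9851/2.7391 = 0.7247, so P(C) = 0.7247/(1+0.7247) ≈ 0.42.

P(C) = 0.42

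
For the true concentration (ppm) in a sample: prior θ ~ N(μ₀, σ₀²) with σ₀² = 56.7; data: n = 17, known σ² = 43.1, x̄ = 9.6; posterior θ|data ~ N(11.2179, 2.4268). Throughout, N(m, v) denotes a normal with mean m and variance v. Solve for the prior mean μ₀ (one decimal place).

μ₀ = 47.4

With known observation variance, the Normal–Normal posterior has precision τ_n = τ₀ + n/σ² and mean μ_n = (τ₀μ₀ + (n/σ²)x̄)/τ_n.
Here τ₀ = 1/56.7 = 0.017637 and τ_data = 17/43.1 = 0.394432, so τ_n = 0.412069.
Rearranging for μ₀: μ₀ = (μ_n·τ_n − τ_data·x̄)/τ₀ = (11.2179·0.412069 − 0.394432·9.6) / 0.017637 = 0.836002/0.017637 ≈ 47.4.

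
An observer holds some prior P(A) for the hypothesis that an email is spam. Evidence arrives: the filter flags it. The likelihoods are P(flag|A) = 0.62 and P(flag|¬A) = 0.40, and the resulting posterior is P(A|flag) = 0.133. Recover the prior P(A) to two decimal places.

P(A) = 0.09

Bayes' rule in odds form gives O(A|E) = O(A)·[P(E|A)/P(E|¬A)], hence O(A) = O(A|E)/LR.
Posterior odds = 0.133/(1−0.133) = 0.1534. LR = 0.62/0.40 = 1.5500.
Prior odds = 0.1534/1.5500 = 0.0990, so P(A) = 0.0990/(1+0.0990) ≈ 0.09.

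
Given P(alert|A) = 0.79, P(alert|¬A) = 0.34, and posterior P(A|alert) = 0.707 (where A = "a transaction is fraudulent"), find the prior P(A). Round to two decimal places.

P(A) = 0.51

Bayes' rule in odds form gives O(A|E) = O(A)·[P(E|A)/P(E|¬A)], hence O(A) = O(A|E)/LR.
Posterior odds = 0.707/(1−0.707) = 2.4130. LR = 0.79/0.34 = 2.3235.
Prior odds = 2.4130/2.3235 = 1.0385, so P(A) = 1.0385/(1+1.0385) ≈ 0.51.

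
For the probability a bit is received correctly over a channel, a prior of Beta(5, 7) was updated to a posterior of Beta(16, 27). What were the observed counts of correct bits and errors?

Beta is conjugate to the binomial likelihood: posterior = Beta(a+s, b+f).
So s = 16 − 5 = 11 and f = 27 − 7 = 20.

11 correct bits and 20 errors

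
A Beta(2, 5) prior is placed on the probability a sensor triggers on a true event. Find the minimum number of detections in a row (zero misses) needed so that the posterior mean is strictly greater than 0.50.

k = 4

After k detections and 0 misses the posterior is Beta(2+k, 5), with mean (2+k)/(2+5+k).
Set (2+k)/(7+k) > 0.50 and solve: k > (0.50·7 − 2)/(1 − 0.50) = 3.000.
The smallest integer exceeding 3.000 is 4, and checking k=4: (6)/(11) = 0.5455 > 0.50.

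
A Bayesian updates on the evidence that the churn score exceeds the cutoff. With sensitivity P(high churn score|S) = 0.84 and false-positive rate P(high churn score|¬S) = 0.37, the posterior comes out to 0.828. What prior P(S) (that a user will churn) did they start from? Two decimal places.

Bayes' rule in odds form gives O(S|E) = O(S)·[P(E|S)/P(E|¬S)], hence O(S) = O(S|E)/LR.
Posterior odds = 0.828/(1−0.828) = 4.8140. LR = 0.84/0.37 = 2.2703.
Prior odds = 4.8140/2.2703 = 2.1204, so P(S) = 2.1204/(1+2.1204) ≈ 0.68.

P(S) = 0.68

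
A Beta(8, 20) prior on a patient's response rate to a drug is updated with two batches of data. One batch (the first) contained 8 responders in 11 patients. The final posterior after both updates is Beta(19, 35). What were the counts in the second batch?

3 responders and 12 non-responders

Sequential conjugate updates are equivalent to a single update on the pooled data, so total successes = posterior α − prior α and total failures = posterior β − prior β.
Total across both batches: 19−8=11 responders, 35−20=15 non-responders.
Subtract the first batch: 11−8=3 responders and 15−3=12 non-responders.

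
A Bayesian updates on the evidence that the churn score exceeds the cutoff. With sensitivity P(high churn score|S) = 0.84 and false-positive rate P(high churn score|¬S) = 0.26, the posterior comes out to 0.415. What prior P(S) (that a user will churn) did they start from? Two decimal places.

Bayes' rule in odds form gives O(S|E) = O(S)·[P(E|S)/P(E|¬S)], hence O(S) = O(S|E)/LR.
Posterior odds = 0.415/(1−0.415) = 0.7094. LR = 0.84/0.26 = 3.2308.
Prior odds = 0.7094/3.2308 = 0.2196, so P(S) = 0.2196/(1+0.2196) ≈ 0.18.

P(S) = 0.18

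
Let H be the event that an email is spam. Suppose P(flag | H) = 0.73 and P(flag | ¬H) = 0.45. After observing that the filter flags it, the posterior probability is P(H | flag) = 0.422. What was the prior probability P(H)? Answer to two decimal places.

In odds form, posterior odds = prior odds × likelihood ratio, so prior odds = posterior odds ÷ LR.
Posterior odds = 0.422/(1−0.422) = 0.7301. LR = 0.73/0.45 = 1.6222.
Prior odds = 0.7301/1.6222 = 0.4501, so P(H) = 0.4501/(1+0.4501) ≈ 0.31.

P(H) = 0.31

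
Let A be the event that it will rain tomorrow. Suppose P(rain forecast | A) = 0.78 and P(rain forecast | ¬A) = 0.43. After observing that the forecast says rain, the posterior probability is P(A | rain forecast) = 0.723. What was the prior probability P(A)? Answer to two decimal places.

P(A) = 0.59

In odds form, posterior odds = prior odds × likelihood ratio, so prior odds = posterior odds ÷ LR.
Posterior odds = 0.723/(1−0.723) = 2.6101. LR = 0.78/0.43 = 1.8140.
Prior odds = 2.6101/1.8140 = 1.4389, so P(A) = 1.4389/(1+1.4389) ≈ 0.59.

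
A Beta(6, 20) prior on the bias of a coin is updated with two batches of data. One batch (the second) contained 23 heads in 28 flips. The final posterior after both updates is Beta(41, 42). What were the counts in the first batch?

12 heads and 17 tails

Sequential conjugate updates are equivalent to a single update on the pooled data, so total successes = posterior α − prior α and total failures = posterior β − prior β.
Total across both batches: 41−6=35 heads, 42−20=22 tails.
Subtract the second batch: 35−23=12 heads and 22−5=17 tails.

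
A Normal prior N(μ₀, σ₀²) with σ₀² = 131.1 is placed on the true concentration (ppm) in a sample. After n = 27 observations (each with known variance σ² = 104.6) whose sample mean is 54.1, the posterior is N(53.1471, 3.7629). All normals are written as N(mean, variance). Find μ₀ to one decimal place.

The posterior mean is a precision-weighted average: μ_n = (τ₀μ₀ + τ_data·x̄)/(τ₀+τ_data), with τ₀=1/σ₀² and τ_data=n/σ².
Here τ₀ = 1/131.1 = 0.007628 and τ_data = 27/104.6 = 0.258126, so τ_n = 0.265754.
Rearranging for μ₀: μ₀ = (μ_n·τ_n − τ_data·x̄)/τ₀ = (53.1471·0.265754 − 0.258126·54.1) / 0.007628 = 0.159438/0.007628 ≈ 20.9.

μ₀ = 20.9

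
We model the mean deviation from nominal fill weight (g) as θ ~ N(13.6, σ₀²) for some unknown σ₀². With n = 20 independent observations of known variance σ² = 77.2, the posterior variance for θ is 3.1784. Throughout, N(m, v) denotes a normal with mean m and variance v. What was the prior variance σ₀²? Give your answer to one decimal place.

σ₀² = 18.0

Posterior precision equals prior precision plus data precision: 1/σ_n² = 1/σ₀² + n/σ².
So 1/σ₀² = 1/3.1784 − 20/77.2 = 0.314624 − 0.259067 = 0.055557.
Hence σ₀² = 1/0.055557 ≈ 18.0.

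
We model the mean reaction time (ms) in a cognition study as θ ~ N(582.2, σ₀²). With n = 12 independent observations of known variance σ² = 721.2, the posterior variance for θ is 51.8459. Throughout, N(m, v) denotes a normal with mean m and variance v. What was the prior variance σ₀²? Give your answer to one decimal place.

σ₀² = 377.5

Posterior precision equals prior precision plus data precision: 1/σ_n² = 1/σ₀² + n/σ².
So 1/σ₀² = 1/51.8459 − 12/721.2 = 0.019288 − 0.016639 = 0.002649.
Hence σ₀² = 1/0.002649 ≈ 377.5.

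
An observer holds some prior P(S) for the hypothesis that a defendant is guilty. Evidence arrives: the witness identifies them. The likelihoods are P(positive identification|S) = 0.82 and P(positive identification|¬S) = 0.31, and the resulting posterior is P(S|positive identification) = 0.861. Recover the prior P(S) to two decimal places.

P(S) = 0.70

Bayes' rule in odds form gives O(S|E) = O(S)·[P(E|S)/P(E|¬S)], hence O(S) = O(S|E)/LR.
Posterior odds = 0.861/(1−0.861) = 6.1942. LR = 0.82/0.31 = 2.6452.
Prior odds = 6.1942/2.6452 = 2.3417, so P(S) = 2.3417/(1+2.3417) ≈ 0.70.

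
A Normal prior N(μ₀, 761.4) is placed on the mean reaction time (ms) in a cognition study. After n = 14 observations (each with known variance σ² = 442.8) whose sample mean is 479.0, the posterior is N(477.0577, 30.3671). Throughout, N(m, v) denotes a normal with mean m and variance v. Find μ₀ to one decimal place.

μ₀ = 430.3

With known observation variance, the Normal–Normal posterior has precision τ_n = τ₀ + n/σ² and mean μ_n = (τ₀μ₀ + (n/σ²)x̄)/τ_n.
Here τ₀ = 1/761.4 = 0.001313 and τ_data = 14/442.8 = 0.031617, so τ_n = 0.032930.
Rearranging for μ₀: μ₀ = (μ_n·τ_n − τ_data·x̄)/τ₀ = (477.0577·0.032930 − 0.031617·479.0) / 0.001313 = 0.564967/0.001313 ≈ 430.3.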